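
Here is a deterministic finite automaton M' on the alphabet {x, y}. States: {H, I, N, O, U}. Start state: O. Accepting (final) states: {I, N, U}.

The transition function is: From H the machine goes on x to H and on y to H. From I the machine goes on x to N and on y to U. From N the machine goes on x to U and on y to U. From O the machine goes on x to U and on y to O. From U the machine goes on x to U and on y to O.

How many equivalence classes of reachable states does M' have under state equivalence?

2

Reachable states from the start: {O,U}. Unreachable: {H,I,N} — drop them.
Initial partition by acceptance: {U} | {O}.
Stable partition: {U} | {O} — 2 equivalence classes.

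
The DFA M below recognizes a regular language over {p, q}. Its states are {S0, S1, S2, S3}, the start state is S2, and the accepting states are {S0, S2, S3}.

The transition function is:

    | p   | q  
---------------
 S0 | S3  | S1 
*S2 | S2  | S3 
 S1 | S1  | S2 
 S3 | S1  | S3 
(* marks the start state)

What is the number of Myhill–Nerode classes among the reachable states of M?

3

Reachable states from the start: {S1,S2,S3}. Unreachable: {S0} — drop them.
Initial partition by acceptance: {S2,S3} | {S1}.
Split {S2,S3} by δ(·,p) → {S2} and {S3}.
Stable partition: {S2} | {S1} | {S3} — 3 equivalence classes.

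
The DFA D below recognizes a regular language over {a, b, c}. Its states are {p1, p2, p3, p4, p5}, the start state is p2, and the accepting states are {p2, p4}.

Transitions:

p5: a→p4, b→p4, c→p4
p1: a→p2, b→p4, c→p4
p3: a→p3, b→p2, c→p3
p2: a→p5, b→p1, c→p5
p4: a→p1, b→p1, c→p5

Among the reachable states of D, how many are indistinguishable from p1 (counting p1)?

Reachable states from the start: {p1,p2,p4,p5}. Unreachable: {p3} — drop them.
Initial partition by acceptance: {p2,p4} | {p1,p5}.
Stable partition: {p2,p4} | {p1,p5} — 2 equivalence classes.
State p1 belongs to the block {p1,p5}, which has 2 states.

2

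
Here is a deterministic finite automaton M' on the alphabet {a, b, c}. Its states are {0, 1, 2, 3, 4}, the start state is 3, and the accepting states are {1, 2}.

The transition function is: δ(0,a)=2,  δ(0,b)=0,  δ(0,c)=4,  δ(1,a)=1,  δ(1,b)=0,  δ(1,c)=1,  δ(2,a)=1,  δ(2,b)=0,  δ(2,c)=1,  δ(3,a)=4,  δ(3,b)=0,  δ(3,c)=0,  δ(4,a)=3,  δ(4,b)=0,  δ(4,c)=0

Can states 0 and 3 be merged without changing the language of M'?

All states are reachable from the start state.
Start with accepting vs non-accepting: {1,2} | {0,3,4}.
Split {0,3,4} by δ(·,a) → {3,4} and {0}.
Stable partition: {1,2} | {3,4} | {0} — 3 equivalence classes.
0 and 3 end up in different blocks, so they are distinguishable. For instance, the string 'a' is accepted from only 0.

No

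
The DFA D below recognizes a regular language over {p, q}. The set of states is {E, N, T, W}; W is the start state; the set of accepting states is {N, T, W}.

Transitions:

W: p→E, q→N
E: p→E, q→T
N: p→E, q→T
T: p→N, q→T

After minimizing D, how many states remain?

Initial partition by acceptance: {N,T,W} | {E}.
On input p, block {N,T,W} splits into {N,W} and {T}.
Split {N,W} by δ(·,q) → {N} and {W}.
The partition is now stable with 4 blocks: {N} | {E} | {T} | {W}.

4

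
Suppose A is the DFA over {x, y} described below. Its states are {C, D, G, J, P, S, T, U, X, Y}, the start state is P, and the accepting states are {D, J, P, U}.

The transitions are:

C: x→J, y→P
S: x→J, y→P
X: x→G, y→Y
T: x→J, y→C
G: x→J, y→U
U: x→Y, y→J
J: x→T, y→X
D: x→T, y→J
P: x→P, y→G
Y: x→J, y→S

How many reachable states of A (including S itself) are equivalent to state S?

Reachable states from the start: {C,G,J,P,S,T,U,X,Y}. Unreachable: {D} — drop them.
Initial partition by acceptance: {J,P,U} | {C,G,S,T,X,Y}.
Refine {J,P,U} on symbol x: members go to different blocks, giving {J,U} and {P}.
Split {J,U} by δ(·,y) → {J} and {U}.
Refine {C,G,S,T,X,Y} on symbol x: members go to different blocks, giving {C,G,S,T,Y} and {X}.
Split {C,G,S,T,Y} by δ(·,y) → {T,Y} and {C,S} and {G}.
The partition is now stable with 7 blocks: {J} | {T,Y} | {P} | {U} | {X} | {C,S} | {G}.
State S belongs to the block {C,S}, which has 2 states.

2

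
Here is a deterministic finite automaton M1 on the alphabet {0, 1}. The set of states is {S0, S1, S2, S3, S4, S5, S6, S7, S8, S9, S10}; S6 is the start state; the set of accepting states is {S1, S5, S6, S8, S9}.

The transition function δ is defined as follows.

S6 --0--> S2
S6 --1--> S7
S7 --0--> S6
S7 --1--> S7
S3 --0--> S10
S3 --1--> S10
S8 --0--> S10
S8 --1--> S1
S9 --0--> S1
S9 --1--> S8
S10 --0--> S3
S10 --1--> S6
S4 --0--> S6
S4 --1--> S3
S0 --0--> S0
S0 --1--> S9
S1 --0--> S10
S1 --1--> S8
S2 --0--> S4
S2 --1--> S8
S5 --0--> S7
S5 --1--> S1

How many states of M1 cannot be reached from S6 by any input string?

3

BFS from S6 reaches {S1, S2, S3, S4, S6, S7, S8, S10}; the 3 state(s) S0, S5, S9 are never visited.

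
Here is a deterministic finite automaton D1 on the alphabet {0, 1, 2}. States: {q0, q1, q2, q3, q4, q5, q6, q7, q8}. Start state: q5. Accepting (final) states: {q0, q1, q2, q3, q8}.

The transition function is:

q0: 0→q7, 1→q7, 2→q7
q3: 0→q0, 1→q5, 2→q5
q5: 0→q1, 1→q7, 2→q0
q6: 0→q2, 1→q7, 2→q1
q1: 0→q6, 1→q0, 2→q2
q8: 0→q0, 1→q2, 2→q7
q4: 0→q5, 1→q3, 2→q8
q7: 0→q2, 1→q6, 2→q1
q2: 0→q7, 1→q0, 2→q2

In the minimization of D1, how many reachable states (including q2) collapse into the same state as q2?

2

First remove the unreachable states {q3,q4,q8}; 6 states remain.
Initial partition by acceptance: {q0,q1,q2} | {q5,q6,q7}.
On input 1, block {q0,q1,q2} splits into {q1,q2} and {q0}.
Refine {q5,q6,q7} on symbol 2: members go to different blocks, giving {q6,q7} and {q5}.
The partition is now stable with 4 blocks: {q1,q2} | {q6,q7} | {q0} | {q5}.
State q2 belongs to the block {q1,q2}, which has 2 states.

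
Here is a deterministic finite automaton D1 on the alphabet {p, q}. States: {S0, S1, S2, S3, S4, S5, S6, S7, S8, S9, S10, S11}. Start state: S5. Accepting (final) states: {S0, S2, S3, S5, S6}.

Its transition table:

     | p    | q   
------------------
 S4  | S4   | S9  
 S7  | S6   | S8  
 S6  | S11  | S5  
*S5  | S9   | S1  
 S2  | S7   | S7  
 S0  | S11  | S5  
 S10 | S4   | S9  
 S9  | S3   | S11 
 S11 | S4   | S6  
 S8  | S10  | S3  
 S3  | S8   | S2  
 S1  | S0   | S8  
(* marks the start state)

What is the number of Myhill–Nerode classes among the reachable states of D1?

Start with accepting vs non-accepting: {S0,S2,S3,S5,S6} | {S1,S4,S7,S8,S9,S10,S11}.
On input q, block {S0,S2,S3,S5,S6} splits into {S0,S3,S6} and {S2,S5}.
Refine {S1,S4,S7,S8,S9,S10,S11} on symbol p: members go to different blocks, giving {S4,S8,S10,S11} and {S1,S7,S9}.
Refine {S4,S8,S10,S11} on symbol q: members go to different blocks, giving {S4,S10} and {S8,S11}.
No further refinement is possible. Final partition (5 blocks): {S0,S3,S6} | {S4,S10} | {S2,S5} | {S1,S7,S9} | {S8,S11}.

5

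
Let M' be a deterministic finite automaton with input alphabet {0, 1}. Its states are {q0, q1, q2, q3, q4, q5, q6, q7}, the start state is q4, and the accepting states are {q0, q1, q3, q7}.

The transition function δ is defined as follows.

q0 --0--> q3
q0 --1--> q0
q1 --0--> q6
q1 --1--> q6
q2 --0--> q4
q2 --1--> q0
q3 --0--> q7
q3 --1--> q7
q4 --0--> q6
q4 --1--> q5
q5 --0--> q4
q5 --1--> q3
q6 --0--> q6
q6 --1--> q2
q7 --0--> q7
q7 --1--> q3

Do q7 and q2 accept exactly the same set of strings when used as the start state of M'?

States {q1} cannot be reached from the start state, so discard them.
Initial partition by acceptance: {q0,q3,q7} | {q2,q4,q5,q6}.
Split {q2,q4,q5,q6} by δ(·,1) → {q2,q5} and {q4,q6}.
The partition is now stable with 3 blocks: {q0,q3,q7} | {q2,q5} | {q4,q6}.
q7 and q2 end up in different blocks, so they are distinguishable. For instance, the string 'ε' is accepted from only q7.

No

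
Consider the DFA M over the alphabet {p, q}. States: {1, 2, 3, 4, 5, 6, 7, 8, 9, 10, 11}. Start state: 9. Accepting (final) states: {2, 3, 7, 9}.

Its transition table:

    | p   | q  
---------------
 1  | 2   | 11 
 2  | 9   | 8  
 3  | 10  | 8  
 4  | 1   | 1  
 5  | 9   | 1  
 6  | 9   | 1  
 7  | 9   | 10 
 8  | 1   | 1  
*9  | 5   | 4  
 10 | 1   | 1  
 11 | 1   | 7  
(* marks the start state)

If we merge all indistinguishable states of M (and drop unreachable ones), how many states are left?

6

Reachable states from the start: {1,2,4,5,7,8,9,10,11}. Unreachable: {3,6} — drop them.
P0 = {2,7,9} | {1,4,5,8,10,11}.
Split {2,7,9} by δ(·,p) → {2,7} and {9}.
Split {1,4,5,8,10,11} by δ(·,p) → {4,8,10,11} and {1} and {5}.
Refine {4,8,10,11} on symbol q: members go to different blocks, giving {4,8,10} and {11}.
No further refinement is possible. Final partition (6 blocks): {2,7} | {4,8,10} | {9} | {1} | {5} | {11}.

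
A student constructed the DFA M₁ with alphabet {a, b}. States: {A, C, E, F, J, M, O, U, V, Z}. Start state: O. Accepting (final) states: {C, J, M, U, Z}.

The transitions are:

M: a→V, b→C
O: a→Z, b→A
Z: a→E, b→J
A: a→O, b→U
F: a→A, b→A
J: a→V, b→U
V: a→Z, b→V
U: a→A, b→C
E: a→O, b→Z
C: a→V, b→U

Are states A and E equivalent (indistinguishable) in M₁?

Yes

Reachable states from the start: {A,C,E,J,O,U,V,Z}. Unreachable: {F,M} — drop them.
P0 = {C,J,U,Z} | {A,E,O,V}.
Split {A,E,O,V} by δ(·,a) → {A,E} and {O,V}.
Refine {C,J,U,Z} on symbol a: members go to different blocks, giving {U,Z} and {C,J}.
Split {O,V} by δ(·,b) → {V} and {O}.
No further refinement is possible. Final partition (5 blocks): {U,Z} | {A,E} | {V} | {C,J} | {O}.
A and E lie in the same block of the stable partition, so they are equivalent — no string distinguishes them.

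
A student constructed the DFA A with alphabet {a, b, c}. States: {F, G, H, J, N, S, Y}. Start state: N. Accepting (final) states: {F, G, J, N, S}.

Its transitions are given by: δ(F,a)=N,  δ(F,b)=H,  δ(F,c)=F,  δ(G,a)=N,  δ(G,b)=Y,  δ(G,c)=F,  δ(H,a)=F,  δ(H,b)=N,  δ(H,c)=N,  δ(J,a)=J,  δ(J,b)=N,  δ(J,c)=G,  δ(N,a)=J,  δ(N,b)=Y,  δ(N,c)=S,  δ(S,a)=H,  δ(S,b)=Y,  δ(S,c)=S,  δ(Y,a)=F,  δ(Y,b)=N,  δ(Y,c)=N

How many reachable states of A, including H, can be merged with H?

2

P0 = {F,G,J,N,S} | {H,Y}.
On input a, block {F,G,J,N,S} splits into {F,G,J,N} and {S}.
Split {F,G,J,N} by δ(·,b) → {F,G,N} and {J}.
Split {F,G,N} by δ(·,a) → {F,G} and {N}.
No further refinement is possible. Final partition (5 blocks): {F,G} | {H,Y} | {S} | {J} | {N}.
The equivalence class containing H is {H,Y}, of size 2.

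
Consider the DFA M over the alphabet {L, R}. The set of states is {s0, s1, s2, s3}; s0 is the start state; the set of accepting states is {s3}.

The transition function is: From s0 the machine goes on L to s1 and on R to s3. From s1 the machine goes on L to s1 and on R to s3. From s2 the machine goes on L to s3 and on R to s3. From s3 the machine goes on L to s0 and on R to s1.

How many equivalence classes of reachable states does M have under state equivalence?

2

First remove the unreachable states {s2}; 3 states remain.
P0 = {s3} | {s0,s1}.
No further refinement is possible. Final partition (2 blocks): {s3} | {s0,s1}.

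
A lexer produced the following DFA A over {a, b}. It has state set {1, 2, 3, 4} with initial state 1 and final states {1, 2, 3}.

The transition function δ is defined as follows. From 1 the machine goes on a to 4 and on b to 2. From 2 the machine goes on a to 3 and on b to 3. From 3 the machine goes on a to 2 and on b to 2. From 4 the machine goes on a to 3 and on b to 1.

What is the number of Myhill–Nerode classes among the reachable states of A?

3

All states are reachable from the start state.
Start with accepting vs non-accepting: {1,2,3} | {4}.
Refine {1,2,3} on symbol a: members go to different blocks, giving {2,3} and {1}.
The partition is now stable with 3 blocks: {2,3} | {4} | {1}.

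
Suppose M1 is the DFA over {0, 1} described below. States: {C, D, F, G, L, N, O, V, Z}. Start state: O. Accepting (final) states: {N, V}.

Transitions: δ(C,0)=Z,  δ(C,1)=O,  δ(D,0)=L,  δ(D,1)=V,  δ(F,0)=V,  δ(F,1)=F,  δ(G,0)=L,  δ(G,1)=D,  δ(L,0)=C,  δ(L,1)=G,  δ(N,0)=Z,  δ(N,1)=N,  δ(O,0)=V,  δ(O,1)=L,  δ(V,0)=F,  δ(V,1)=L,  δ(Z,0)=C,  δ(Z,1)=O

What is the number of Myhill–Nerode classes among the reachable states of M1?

7

States {N} cannot be reached from the start state, so discard them.
Initial partition by acceptance: {V} | {C,D,F,G,L,O,Z}.
Refine {C,D,F,G,L,O,Z} on symbol 0: members go to different blocks, giving {C,D,G,L,Z} and {F,O}.
On input 1, block {C,D,G,L,Z} splits into {C,Z} and {G,L} and {D}.
On input 1, block {F,O} splits into {O} and {F}.
Refine {G,L} on symbol 0: members go to different blocks, giving {G} and {L}.
Stable partition: {V} | {C,Z} | {O} | {G} | {D} | {F} | {L} — 7 equivalence classes.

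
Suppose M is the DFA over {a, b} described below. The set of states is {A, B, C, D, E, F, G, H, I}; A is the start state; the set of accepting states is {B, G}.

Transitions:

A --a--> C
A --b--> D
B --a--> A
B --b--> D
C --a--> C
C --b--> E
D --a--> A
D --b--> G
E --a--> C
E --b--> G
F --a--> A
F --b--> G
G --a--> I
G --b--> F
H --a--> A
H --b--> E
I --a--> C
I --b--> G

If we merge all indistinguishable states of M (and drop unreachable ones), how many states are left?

3

Reachable states from the start: {A,C,D,E,F,G,I}. Unreachable: {B,H} — drop them.
Initial partition by acceptance: {G} | {A,C,D,E,F,I}.
Refine {A,C,D,E,F,I} on symbol b: members go to different blocks, giving {D,E,F,I} and {A,C}.
Stable partition: {G} | {D,E,F,I} | {A,C} — 3 equivalence classes.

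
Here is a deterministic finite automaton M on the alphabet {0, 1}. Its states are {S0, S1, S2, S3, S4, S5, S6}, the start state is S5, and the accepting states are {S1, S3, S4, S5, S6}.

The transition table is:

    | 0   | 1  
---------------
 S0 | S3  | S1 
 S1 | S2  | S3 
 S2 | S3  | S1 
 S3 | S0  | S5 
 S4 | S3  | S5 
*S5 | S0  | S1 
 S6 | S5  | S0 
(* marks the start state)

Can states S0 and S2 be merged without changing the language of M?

First remove the unreachable states {S4,S6}; 5 states remain.
Start with accepting vs non-accepting: {S1,S3,S5} | {S0,S2}.
No further refinement is possible. Final partition (2 blocks): {S1,S3,S5} | {S0,S2}.
S0 and S2 lie in the same block of the stable partition, so they are equivalent — no string distinguishes them.

Yes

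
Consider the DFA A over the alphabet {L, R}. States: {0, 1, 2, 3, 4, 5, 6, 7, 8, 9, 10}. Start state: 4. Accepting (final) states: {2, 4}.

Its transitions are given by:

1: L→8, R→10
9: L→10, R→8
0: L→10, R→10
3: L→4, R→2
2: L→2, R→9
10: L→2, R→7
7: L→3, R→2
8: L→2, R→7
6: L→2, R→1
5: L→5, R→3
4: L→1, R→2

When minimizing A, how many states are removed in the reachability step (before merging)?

3

No path from 4 leads to 0, 5, 6; the other 8 states are all reachable.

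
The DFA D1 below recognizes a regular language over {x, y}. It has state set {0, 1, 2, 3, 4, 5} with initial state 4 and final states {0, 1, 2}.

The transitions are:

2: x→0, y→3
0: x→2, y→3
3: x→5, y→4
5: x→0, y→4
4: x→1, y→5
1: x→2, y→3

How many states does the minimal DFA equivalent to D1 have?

3

All states are reachable from the start state.
Initial partition by acceptance: {0,1,2} | {3,4,5}.
On input x, block {3,4,5} splits into {4,5} and {3}.
The partition is now stable with 3 blocks: {0,1,2} | {4,5} | {3}.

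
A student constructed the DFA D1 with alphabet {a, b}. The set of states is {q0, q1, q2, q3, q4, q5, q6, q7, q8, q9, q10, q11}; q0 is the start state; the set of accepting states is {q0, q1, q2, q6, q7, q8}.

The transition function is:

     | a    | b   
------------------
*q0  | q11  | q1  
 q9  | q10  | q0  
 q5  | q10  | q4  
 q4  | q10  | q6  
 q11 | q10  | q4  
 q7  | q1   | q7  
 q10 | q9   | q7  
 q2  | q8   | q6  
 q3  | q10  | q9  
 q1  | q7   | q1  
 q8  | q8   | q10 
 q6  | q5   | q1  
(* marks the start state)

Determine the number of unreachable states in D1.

3

BFS from q0 reaches {q0, q1, q4, q5, q6, q7, q9, q10, q11}; the 3 state(s) q2, q3, q8 are never visited.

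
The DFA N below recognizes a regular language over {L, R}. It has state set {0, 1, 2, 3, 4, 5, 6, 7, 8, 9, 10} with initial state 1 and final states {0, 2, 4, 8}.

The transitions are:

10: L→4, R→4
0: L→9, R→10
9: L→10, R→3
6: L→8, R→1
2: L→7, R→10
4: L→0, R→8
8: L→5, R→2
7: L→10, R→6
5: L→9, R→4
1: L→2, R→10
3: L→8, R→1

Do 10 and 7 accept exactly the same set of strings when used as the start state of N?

Initial partition by acceptance: {0,2,4,8} | {1,3,5,6,7,9,10}.
On input L, block {0,2,4,8} splits into {0,2,8} and {4}.
Refine {0,2,8} on symbol R: members go to different blocks, giving {0,2} and {8}.
Refine {1,3,5,6,7,9,10} on symbol L: members go to different blocks, giving {5,7,9} and {3,6} and {1} and {10}.
On input L, block {5,7,9} splits into {7,9} and {5}.
No further refinement is possible. Final partition (8 blocks): {0,2} | {7,9} | {4} | {8} | {3,6} | {1} | {10} | {5}.
10 and 7 end up in different blocks, so they are distinguishable. For instance, the string 'L' is accepted from only 10.

No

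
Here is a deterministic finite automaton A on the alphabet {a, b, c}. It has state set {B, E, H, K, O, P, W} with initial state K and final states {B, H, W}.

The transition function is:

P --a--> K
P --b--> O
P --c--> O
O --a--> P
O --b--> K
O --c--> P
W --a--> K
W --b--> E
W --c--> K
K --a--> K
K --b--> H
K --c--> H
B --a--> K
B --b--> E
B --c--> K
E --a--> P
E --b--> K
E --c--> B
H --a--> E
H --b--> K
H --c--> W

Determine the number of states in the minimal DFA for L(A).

Every state is reachable, so we keep all 7.
P0 = {B,H,W} | {E,K,O,P}.
On input c, block {B,H,W} splits into {B,W} and {H}.
Split {E,K,O,P} by δ(·,b) → {E,O,P} and {K}.
On input a, block {E,O,P} splits into {E,O} and {P}.
On input c, block {E,O} splits into {E} and {O}.
The partition is now stable with 6 blocks: {B,W} | {E} | {H} | {K} | {P} | {O}.

6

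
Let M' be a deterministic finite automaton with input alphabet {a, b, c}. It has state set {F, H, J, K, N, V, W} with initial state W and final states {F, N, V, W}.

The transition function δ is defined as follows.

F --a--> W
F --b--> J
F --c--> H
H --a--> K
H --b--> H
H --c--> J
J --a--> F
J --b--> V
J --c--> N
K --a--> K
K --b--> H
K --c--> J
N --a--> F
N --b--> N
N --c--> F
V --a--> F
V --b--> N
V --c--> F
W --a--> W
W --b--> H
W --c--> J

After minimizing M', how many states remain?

5

Every state is reachable, so we keep all 7.
P0 = {F,N,V,W} | {H,J,K}.
Split {F,N,V,W} by δ(·,b) → {N,V} and {F,W}.
Refine {H,J,K} on symbol a: members go to different blocks, giving {H,K} and {J}.
On input b, block {F,W} splits into {W} and {F}.
The partition is now stable with 5 blocks: {N,V} | {H,K} | {W} | {J} | {F}.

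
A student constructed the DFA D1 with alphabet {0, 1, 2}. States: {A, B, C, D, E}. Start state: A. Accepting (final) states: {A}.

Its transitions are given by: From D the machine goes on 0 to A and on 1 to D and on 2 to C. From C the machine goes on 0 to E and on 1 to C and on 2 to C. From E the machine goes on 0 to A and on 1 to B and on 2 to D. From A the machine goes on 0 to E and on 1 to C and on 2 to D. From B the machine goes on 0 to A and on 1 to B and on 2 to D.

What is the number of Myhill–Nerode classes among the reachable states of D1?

P0 = {A} | {B,C,D,E}.
On input 0, block {B,C,D,E} splits into {B,D,E} and {C}.
On input 2, block {B,D,E} splits into {B,E} and {D}.
Stable partition: {A} | {B,E} | {C} | {D} — 4 equivalence classes.

4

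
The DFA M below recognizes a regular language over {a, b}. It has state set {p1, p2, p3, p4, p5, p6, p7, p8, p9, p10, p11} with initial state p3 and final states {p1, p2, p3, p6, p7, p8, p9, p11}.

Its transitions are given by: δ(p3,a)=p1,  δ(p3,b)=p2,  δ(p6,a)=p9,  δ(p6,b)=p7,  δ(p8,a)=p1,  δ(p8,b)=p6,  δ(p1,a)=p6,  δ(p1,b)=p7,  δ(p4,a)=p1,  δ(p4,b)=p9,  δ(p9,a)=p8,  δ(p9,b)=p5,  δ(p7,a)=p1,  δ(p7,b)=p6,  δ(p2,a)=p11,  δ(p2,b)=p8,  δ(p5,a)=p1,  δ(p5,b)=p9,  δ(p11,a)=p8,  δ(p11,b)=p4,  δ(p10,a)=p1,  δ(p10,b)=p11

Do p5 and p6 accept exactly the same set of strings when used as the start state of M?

States {p10} cannot be reached from the start state, so discard them.
Start with accepting vs non-accepting: {p1,p2,p3,p6,p7,p8,p9,p11} | {p4,p5}.
Refine {p1,p2,p3,p6,p7,p8,p9,p11} on symbol b: members go to different blocks, giving {p1,p2,p3,p6,p7,p8} and {p9,p11}.
On input a, block {p1,p2,p3,p6,p7,p8} splits into {p1,p3,p7,p8} and {p2,p6}.
Split {p1,p3,p7,p8} by δ(·,a) → {p3,p7,p8} and {p1}.
The partition is now stable with 5 blocks: {p3,p7,p8} | {p4,p5} | {p9,p11} | {p2,p6} | {p1}.
p5 and p6 end up in different blocks, so they are distinguishable. For instance, the string 'ε' is accepted from only p6.

No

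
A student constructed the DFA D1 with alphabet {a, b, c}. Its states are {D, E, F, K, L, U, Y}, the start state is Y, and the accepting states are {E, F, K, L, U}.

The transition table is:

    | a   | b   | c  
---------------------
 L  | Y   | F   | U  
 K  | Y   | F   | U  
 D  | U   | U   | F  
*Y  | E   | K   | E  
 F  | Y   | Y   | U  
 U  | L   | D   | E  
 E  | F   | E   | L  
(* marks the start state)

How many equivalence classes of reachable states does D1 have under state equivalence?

6

Start with accepting vs non-accepting: {E,F,K,L,U} | {D,Y}.
Refine {E,F,K,L,U} on symbol a: members go to different blocks, giving {F,K,L} and {E,U}.
Split {F,K,L} by δ(·,b) → {K,L} and {F}.
On input b, block {D,Y} splits into {Y} and {D}.
Refine {E,U} on symbol a: members go to different blocks, giving {E} and {U}.
No further refinement is possible. Final partition (6 blocks): {K,L} | {Y} | {E} | {F} | {D} | {U}.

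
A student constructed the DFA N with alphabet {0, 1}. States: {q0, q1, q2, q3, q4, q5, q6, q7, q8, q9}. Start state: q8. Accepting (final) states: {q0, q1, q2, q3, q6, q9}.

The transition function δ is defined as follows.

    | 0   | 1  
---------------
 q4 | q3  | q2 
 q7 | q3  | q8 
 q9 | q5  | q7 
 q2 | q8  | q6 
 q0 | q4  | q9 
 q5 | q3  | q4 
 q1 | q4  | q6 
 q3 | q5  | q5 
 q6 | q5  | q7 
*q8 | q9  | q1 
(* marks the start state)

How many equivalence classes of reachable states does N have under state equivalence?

States {q0} cannot be reached from the start state, so discard them.
Initial partition by acceptance: {q1,q2,q3,q6,q9} | {q4,q5,q7,q8}.
Refine {q1,q2,q3,q6,q9} on symbol 1: members go to different blocks, giving {q3,q6,q9} and {q1,q2}.
Split {q4,q5,q7,q8} by δ(·,1) → {q4,q8} and {q5,q7}.
The partition is now stable with 4 blocks: {q3,q6,q9} | {q4,q8} | {q1,q2} | {q5,q7}.

4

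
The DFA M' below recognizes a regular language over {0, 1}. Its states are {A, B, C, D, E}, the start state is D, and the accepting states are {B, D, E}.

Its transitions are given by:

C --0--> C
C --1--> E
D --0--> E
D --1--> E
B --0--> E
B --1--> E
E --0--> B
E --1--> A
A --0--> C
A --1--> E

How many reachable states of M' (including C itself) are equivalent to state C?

All states are reachable from the start state.
P0 = {B,D,E} | {A,C}.
Refine {B,D,E} on symbol 1: members go to different blocks, giving {B,D} and {E}.
The partition is now stable with 3 blocks: {B,D} | {A,C} | {E}.
The equivalence class containing C is {A,C}, of size 2.

2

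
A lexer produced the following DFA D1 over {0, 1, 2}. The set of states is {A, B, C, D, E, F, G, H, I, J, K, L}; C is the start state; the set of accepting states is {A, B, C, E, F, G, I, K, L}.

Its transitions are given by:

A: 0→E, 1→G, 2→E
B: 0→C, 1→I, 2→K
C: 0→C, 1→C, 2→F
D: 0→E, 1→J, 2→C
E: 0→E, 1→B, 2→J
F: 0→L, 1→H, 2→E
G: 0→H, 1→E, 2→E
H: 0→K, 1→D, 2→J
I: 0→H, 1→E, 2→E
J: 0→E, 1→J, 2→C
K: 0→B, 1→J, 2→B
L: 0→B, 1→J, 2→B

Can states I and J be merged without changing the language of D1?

Reachable states from the start: {B,C,D,E,F,H,I,J,K,L}. Unreachable: {A,G} — drop them.
Start with accepting vs non-accepting: {B,C,E,F,I,K,L} | {D,H,J}.
Refine {B,C,E,F,I,K,L} on symbol 0: members go to different blocks, giving {B,C,E,F,K,L} and {I}.
Split {B,C,E,F,K,L} by δ(·,1) → {F,K,L} and {C,E} and {B}.
Split {F,K,L} by δ(·,0) → {K,L} and {F}.
Refine {D,H,J} on symbol 0: members go to different blocks, giving {D,J} and {H}.
Refine {C,E} on symbol 1: members go to different blocks, giving {C} and {E}.
Stable partition: {K,L} | {D,J} | {I} | {C} | {B} | {F} | {H} | {E} — 8 equivalence classes.
I and J end up in different blocks, so they are distinguishable. For instance, the string 'ε' is accepted from only I.

No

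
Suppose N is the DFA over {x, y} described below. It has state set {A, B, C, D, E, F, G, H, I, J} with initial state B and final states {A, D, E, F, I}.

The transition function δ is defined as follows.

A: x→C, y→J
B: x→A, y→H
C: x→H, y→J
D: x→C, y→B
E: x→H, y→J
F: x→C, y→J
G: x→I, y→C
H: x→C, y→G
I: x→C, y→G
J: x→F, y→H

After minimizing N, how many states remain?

3

First remove the unreachable states {D,E}; 8 states remain.
P0 = {A,F,I} | {B,C,G,H,J}.
Split {B,C,G,H,J} by δ(·,x) → {B,G,J} and {C,H}.
The partition is now stable with 3 blocks: {A,F,I} | {B,G,J} | {C,H}.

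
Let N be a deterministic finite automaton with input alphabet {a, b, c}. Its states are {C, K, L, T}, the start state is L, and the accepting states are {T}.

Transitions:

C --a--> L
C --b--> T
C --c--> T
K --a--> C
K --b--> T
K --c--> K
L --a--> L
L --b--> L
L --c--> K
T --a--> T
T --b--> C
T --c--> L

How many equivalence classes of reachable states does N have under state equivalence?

4

All states are reachable from the start state.
P0 = {T} | {C,K,L}.
Split {C,K,L} by δ(·,b) → {C,K} and {L}.
Refine {C,K} on symbol a: members go to different blocks, giving {K} and {C}.
The partition is now stable with 4 blocks: {T} | {K} | {L} | {C}.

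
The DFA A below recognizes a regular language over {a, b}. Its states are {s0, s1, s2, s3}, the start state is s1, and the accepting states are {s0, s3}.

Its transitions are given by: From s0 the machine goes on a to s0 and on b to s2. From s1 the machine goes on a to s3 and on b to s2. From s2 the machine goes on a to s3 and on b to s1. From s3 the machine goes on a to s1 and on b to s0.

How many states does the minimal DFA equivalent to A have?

3

Every state is reachable, so we keep all 4.
Initial partition by acceptance: {s0,s3} | {s1,s2}.
Refine {s0,s3} on symbol a: members go to different blocks, giving {s0} and {s3}.
No further refinement is possible. Final partition (3 blocks): {s0} | {s1,s2} | {s3}.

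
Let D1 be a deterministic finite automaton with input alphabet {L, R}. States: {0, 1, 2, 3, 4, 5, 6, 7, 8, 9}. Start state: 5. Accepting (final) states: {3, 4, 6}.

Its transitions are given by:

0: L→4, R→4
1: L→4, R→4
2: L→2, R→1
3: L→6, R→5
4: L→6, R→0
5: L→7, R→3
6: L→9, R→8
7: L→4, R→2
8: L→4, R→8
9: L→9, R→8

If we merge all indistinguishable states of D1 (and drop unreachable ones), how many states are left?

Every state is reachable, so we keep all 10.
Start with accepting vs non-accepting: {3,4,6} | {0,1,2,5,7,8,9}.
On input L, block {3,4,6} splits into {3,4} and {6}.
Split {0,1,2,5,7,8,9} by δ(·,L) → {0,1,7,8} and {2,5,9}.
Split {3,4} by δ(·,R) → {3} and {4}.
Refine {0,1,7,8} on symbol R: members go to different blocks, giving {0,1} and {7} and {8}.
Refine {2,5,9} on symbol L: members go to different blocks, giving {2,9} and {5}.
Refine {2,9} on symbol R: members go to different blocks, giving {2} and {9}.
Stable partition: {3} | {0,1} | {6} | {2} | {4} | {7} | {8} | {5} | {9} — 9 equivalence classes.

9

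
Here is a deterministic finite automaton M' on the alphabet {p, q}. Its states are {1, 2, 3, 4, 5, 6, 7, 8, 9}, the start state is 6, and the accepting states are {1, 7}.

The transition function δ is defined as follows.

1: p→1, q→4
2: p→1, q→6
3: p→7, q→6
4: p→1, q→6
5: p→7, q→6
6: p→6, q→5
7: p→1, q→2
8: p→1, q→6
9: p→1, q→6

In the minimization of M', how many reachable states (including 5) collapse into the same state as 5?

3

First remove the unreachable states {3,8,9}; 6 states remain.
P0 = {1,7} | {2,4,5,6}.
Split {2,4,5,6} by δ(·,p) → {2,4,5} and {6}.
The partition is now stable with 3 blocks: {1,7} | {2,4,5} | {6}.
State 5 belongs to the block {2,4,5}, which has 3 states.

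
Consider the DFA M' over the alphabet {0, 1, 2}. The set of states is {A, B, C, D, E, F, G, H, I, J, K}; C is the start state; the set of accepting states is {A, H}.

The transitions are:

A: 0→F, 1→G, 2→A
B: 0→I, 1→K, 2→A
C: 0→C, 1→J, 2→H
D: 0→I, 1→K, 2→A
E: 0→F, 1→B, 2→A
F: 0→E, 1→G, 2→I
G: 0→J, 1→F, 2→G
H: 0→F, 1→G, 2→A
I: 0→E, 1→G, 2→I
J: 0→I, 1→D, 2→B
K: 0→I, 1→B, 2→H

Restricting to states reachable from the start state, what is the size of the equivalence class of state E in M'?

4

All states are reachable from the start state.
Start with accepting vs non-accepting: {A,H} | {B,C,D,E,F,G,I,J,K}.
Split {B,C,D,E,F,G,I,J,K} by δ(·,2) → {B,C,D,E,K} and {F,G,I,J}.
Refine {B,C,D,E,K} on symbol 0: members go to different blocks, giving {B,D,E,K} and {C}.
Refine {F,G,I,J} on symbol 0: members go to different blocks, giving {F,I} and {G,J}.
Refine {G,J} on symbol 0: members go to different blocks, giving {G} and {J}.
The partition is now stable with 6 blocks: {A,H} | {B,D,E,K} | {F,I} | {C} | {G} | {J}.
State E belongs to the block {B,D,E,K}, which has 4 states.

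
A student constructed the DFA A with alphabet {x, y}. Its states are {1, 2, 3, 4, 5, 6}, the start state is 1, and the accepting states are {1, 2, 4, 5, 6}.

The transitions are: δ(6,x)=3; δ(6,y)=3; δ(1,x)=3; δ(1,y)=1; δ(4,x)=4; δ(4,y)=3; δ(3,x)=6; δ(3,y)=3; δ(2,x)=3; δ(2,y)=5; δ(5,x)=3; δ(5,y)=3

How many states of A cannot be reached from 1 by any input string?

3

No path from 1 leads to 2, 4, 5; the other 3 states are all reachable.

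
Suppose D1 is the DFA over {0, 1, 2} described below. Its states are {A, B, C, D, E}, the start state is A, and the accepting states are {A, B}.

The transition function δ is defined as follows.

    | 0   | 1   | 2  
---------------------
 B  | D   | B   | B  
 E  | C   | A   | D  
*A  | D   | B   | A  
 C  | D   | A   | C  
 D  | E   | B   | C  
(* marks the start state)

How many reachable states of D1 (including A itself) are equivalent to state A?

2

Initial partition by acceptance: {A,B} | {C,D,E}.
The partition is now stable with 2 blocks: {A,B} | {C,D,E}.
State A belongs to the block {A,B}, which has 2 states.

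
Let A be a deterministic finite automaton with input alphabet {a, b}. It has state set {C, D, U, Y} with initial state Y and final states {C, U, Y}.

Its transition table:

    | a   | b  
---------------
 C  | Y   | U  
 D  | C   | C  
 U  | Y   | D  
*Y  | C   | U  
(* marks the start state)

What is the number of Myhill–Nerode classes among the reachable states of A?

3

All states are reachable from the start state.
P0 = {C,U,Y} | {D}.
Split {C,U,Y} by δ(·,b) → {C,Y} and {U}.
Stable partition: {C,Y} | {D} | {U} — 3 equivalence classes.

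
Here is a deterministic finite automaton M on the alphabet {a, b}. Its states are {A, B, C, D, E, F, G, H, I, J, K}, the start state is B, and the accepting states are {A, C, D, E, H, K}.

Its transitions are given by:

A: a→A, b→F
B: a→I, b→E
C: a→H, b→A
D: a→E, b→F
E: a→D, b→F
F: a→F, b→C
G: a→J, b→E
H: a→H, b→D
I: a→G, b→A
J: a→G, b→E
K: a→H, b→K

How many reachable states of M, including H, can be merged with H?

First remove the unreachable states {K}; 10 states remain.
Initial partition by acceptance: {A,C,D,E,H} | {B,F,G,I,J}.
On input b, block {A,C,D,E,H} splits into {A,D,E} and {C,H}.
Refine {B,F,G,I,J} on symbol b: members go to different blocks, giving {B,G,I,J} and {F}.
The partition is now stable with 4 blocks: {A,D,E} | {B,G,I,J} | {C,H} | {F}.
The equivalence class containing H is {C,H}, of size 2.

2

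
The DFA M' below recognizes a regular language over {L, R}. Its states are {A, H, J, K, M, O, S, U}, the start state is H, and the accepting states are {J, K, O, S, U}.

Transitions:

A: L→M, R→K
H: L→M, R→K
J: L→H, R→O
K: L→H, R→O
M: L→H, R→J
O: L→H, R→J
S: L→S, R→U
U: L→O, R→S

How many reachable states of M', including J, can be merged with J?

3

States {A,S,U} cannot be reached from the start state, so discard them.
P0 = {J,K,O} | {H,M}.
Stable partition: {J,K,O} | {H,M} — 2 equivalence classes.
The equivalence class containing J is {J,K,O}, of size 3.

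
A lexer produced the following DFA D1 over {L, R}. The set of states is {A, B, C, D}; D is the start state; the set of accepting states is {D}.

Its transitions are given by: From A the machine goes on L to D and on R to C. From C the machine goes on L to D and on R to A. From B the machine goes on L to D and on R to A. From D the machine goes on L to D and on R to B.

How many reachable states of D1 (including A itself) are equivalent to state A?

All states are reachable from the start state.
Initial partition by acceptance: {D} | {A,B,C}.
No further refinement is possible. Final partition (2 blocks): {D} | {A,B,C}.
State A belongs to the block {A,B,C}, which has 3 states.

3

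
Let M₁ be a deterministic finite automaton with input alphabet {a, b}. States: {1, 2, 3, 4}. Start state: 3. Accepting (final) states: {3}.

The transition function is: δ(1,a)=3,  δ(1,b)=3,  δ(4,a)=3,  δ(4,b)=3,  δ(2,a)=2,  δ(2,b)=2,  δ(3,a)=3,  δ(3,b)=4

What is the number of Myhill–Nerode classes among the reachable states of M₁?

First remove the unreachable states {1,2}; 2 states remain.
Start with accepting vs non-accepting: {3} | {4}.
The partition is now stable with 2 blocks: {3} | {4}.

2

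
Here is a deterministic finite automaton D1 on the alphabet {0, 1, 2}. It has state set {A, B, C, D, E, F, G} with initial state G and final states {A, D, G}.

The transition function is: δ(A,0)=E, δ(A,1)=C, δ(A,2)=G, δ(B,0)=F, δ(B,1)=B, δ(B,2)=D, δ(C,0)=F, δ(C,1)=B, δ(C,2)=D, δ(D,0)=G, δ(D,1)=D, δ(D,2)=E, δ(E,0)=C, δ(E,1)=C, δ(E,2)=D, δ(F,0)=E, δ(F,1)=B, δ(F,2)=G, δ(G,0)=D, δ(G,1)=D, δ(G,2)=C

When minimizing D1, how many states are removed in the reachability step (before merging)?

1

BFS from G reaches {B, C, D, E, F, G}; the 1 state(s) A are never visited.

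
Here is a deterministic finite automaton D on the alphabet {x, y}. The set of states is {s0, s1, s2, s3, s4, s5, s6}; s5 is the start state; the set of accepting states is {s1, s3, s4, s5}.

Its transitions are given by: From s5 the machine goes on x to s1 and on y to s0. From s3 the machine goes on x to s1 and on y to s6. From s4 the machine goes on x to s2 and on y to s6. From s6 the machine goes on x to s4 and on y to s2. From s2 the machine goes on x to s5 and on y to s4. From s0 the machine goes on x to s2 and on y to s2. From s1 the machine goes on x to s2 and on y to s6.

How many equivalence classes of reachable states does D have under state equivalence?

First remove the unreachable states {s3}; 6 states remain.
Initial partition by acceptance: {s1,s4,s5} | {s0,s2,s6}.
Split {s1,s4,s5} by δ(·,x) → {s1,s4} and {s5}.
On input x, block {s0,s2,s6} splits into {s0} and {s2} and {s6}.
Stable partition: {s1,s4} | {s0} | {s5} | {s2} | {s6} — 5 equivalence classes.

5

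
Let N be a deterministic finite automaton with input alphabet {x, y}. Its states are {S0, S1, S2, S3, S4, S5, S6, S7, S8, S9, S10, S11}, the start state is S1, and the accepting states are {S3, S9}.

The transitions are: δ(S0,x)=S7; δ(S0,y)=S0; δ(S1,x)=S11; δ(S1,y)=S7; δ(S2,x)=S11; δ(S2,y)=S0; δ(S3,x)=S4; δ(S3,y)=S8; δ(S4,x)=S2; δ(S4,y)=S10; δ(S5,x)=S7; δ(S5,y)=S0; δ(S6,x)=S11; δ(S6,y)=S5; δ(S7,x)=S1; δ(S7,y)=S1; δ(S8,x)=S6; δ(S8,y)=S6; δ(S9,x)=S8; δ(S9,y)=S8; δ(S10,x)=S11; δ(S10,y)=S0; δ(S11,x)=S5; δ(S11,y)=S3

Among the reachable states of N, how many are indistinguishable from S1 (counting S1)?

1

Reachable states from the start: {S0,S1,S2,S3,S4,S5,S6,S7,S8,S10,S11}. Unreachable: {S9} — drop them.
P0 = {S3} | {S0,S1,S2,S4,S5,S6,S7,S8,S10,S11}.
Refine {S0,S1,S2,S4,S5,S6,S7,S8,S10,S11} on symbol y: members go to different blocks, giving {S0,S1,S2,S4,S5,S6,S7,S8,S10} and {S11}.
On input x, block {S0,S1,S2,S4,S5,S6,S7,S8,S10} splits into {S0,S4,S5,S7,S8} and {S1,S2,S6,S10}.
On input x, block {S0,S4,S5,S7,S8} splits into {S4,S7,S8} and {S0,S5}.
Split {S1,S2,S6,S10} by δ(·,y) → {S2,S6,S10} and {S1}.
Refine {S4,S7,S8} on symbol x: members go to different blocks, giving {S4,S8} and {S7}.
No further refinement is possible. Final partition (7 blocks): {S3} | {S4,S8} | {S11} | {S2,S6,S10} | {S0,S5} | {S1} | {S7}.
The equivalence class containing S1 is {S1}, of size 1.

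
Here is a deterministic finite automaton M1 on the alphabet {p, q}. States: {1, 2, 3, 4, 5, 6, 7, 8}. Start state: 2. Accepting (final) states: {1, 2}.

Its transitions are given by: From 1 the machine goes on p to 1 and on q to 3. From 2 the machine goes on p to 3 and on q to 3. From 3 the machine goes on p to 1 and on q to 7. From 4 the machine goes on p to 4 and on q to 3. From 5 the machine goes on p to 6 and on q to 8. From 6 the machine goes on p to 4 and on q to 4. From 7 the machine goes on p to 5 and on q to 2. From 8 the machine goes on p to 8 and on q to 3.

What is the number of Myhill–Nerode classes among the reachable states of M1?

All states are reachable from the start state.
Initial partition by acceptance: {1,2} | {3,4,5,6,7,8}.
Split {1,2} by δ(·,p) → {1} and {2}.
On input p, block {3,4,5,6,7,8} splits into {4,5,6,7,8} and {3}.
On input q, block {4,5,6,7,8} splits into {4,8} and {5,6} and {7}.
Split {5,6} by δ(·,p) → {5} and {6}.
No further refinement is possible. Final partition (7 blocks): {1} | {4,8} | {2} | {3} | {5} | {7} | {6}.

7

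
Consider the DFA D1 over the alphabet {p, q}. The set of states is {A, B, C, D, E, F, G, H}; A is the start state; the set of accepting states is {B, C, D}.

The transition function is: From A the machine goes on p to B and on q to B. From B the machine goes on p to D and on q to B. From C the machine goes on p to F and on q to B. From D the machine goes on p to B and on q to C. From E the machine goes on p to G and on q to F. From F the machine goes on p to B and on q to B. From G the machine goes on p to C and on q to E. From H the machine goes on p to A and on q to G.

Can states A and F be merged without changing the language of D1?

First remove the unreachable states {E,G,H}; 5 states remain.
P0 = {B,C,D} | {A,F}.
Refine {B,C,D} on symbol p: members go to different blocks, giving {B,D} and {C}.
Split {B,D} by δ(·,q) → {B} and {D}.
Stable partition: {B} | {A,F} | {C} | {D} — 4 equivalence classes.
A and F lie in the same block of the stable partition, so they are equivalent — no string distinguishes them.

Yes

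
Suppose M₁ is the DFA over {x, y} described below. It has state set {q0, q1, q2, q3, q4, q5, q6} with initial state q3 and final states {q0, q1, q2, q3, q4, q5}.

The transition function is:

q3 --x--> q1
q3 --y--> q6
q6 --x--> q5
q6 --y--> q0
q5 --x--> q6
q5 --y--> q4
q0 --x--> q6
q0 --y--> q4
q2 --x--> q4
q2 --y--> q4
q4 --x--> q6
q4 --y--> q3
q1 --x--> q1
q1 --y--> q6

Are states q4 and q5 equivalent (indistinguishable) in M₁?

No

Reachable states from the start: {q0,q1,q3,q4,q5,q6}. Unreachable: {q2} — drop them.
Initial partition by acceptance: {q0,q1,q3,q4,q5} | {q6}.
Refine {q0,q1,q3,q4,q5} on symbol x: members go to different blocks, giving {q0,q4,q5} and {q1,q3}.
On input y, block {q0,q4,q5} splits into {q0,q5} and {q4}.
The partition is now stable with 4 blocks: {q0,q5} | {q6} | {q1,q3} | {q4}.
q4 and q5 end up in different blocks, so they are distinguishable. For instance, the string 'yx' is accepted from only q4.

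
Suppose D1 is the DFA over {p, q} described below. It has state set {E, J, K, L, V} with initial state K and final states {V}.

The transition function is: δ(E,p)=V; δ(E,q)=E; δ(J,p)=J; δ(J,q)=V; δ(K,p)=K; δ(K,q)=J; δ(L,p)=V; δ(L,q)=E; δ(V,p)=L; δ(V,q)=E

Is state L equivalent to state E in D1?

Yes

Start with accepting vs non-accepting: {V} | {E,J,K,L}.
On input p, block {E,J,K,L} splits into {E,L} and {J,K}.
Split {J,K} by δ(·,q) → {K} and {J}.
The partition is now stable with 4 blocks: {V} | {E,L} | {K} | {J}.
L and E lie in the same block of the stable partition, so they are equivalent — no string distinguishes them.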